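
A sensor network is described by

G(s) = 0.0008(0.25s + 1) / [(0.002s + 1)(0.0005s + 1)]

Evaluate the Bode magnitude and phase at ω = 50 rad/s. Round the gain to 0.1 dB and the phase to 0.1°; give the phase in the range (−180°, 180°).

At ω = 50 rad/s:
zero (1 + j50·0.25) = 1 + j12.5 → |·| ≈ 12.54, ∠ ≈ 85.43°
pole (1 + j50·0.002) = 1 + j0.1 → |·| ≈ 1.005, ∠ ≈ 5.71°
pole (1 + j50·0.0005) = 1 + j0.025 → |·| ≈ 1.0003, ∠ ≈ 1.43°
|G| = 0.0008 · 12.54 / (1.005 · 1.0003) ≈ 0.0099791
Gain = 20 log₁₀(0.0099791) ≈ -40.02 dB
∠G = (85.43°) − (5.71° + 1.43°) = 78.29°

-40.0 dB, 78.3°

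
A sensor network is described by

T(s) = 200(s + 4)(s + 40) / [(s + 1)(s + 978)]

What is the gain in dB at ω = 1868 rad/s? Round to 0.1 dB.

At s = jω = j1868:
zero (s+4): 4 + j1868 → |·| = √(4²+1868²) = √3489440 ≈ 1868, ∠ = arctan(1868/4) ≈ 89.88°
zero (s+40): 40 + j1868 → |·| = √(40²+1868²) = √3491024 ≈ 1868.4, ∠ = arctan(1868/40) ≈ 88.77°
pole (s+1): 1 + j1868 → |·| = √(1²+1868²) = √3489425 ≈ 1868, ∠ = arctan(1868/1) ≈ 89.97°
pole (s+978): 978 + j1868 → |·| = √(978²+1868²) = √4445908 ≈ 2108.5, ∠ = arctan(1868/978) ≈ 62.37°
|T| = 200 · 3.4902e+06 / 3.9387e+06 ≈ 177.23
Gain = 20 log₁₀(177.23) ≈ 44.97 dB

45.0 dB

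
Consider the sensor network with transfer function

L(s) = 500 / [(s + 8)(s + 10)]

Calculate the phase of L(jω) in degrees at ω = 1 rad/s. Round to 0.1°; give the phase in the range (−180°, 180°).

At s = jω = j1:
pole (s+8): 8 + j1 → |·| = √(8²+1²) = √65 ≈ 8.0623, ∠ = arctan(1/8) ≈ 7.13°
pole (s+10): 10 + j1 → |·| = √(10²+1²) = √101 ≈ 10.05, ∠ = arctan(1/10) ≈ 5.71°
∠L = 0.00° − 12.84° = -12.84°

-12.8°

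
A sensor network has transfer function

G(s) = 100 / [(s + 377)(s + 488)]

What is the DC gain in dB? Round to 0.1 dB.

G(0) = 100 / (377·488) ≈ 0.00054355
20 log₁₀(0.00054355) ≈ -65.30 dB

-65.3 dB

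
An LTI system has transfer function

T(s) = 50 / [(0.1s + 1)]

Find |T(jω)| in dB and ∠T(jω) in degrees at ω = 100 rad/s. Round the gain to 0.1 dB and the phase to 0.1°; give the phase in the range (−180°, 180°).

At ω = 100 rad/s:
pole (1 + j100·0.1) = 1 + j10 → |·| ≈ 10.05, ∠ ≈ 84.29°
|T| = 50 · 1 / (10.05) ≈ 4.9751
Gain = 20 log₁₀(4.9751) ≈ 13.94 dB
∠T = (0°) − (84.29°) = -84.29°

13.9 dB, -84.3°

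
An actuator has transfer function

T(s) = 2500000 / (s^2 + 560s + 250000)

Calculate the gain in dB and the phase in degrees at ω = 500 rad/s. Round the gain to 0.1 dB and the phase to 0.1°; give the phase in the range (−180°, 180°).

At s = jω = j500:
quadratic: (j500)² + 560·j500 + 250000 = 0 + j280000 → |·| ≈ 2.8e+05, ∠ ≈ 90.00°
|T| = 2500000 / 2.8e+05 ≈ 8.9286
Gain = 20 log₁₀(8.9286) ≈ 19.02 dB
∠T = 0.00° − 90.00° = -90.00°

19.0 dB, -90.0°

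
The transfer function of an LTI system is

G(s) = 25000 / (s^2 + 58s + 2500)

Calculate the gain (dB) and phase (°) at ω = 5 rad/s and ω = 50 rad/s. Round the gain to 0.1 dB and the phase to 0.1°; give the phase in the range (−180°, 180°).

ω = 5: 20.0 dB, -6.7°; ω = 50: 18.7 dB, -90.0°

At s = jω = j5:
quadratic: (j5)² + 58·j5 + 2500 = 2475 + j290 → |·| ≈ 2491.9, ∠ ≈ 6.68°
|G| = 25000 / 2491.9 ≈ 10.033
Gain = 20 log₁₀(10.033) ≈ 20.03 dB
∠G = 0.00° − 6.68° = -6.68°

At s = jω = j50:
quadratic: (j50)² + 58·j50 + 2500 = 0 + j2900 → |·| ≈ 2900, ∠ ≈ 90.00°
|G| = 25000 / 2900 ≈ 8.6207
Gain = 20 log₁₀(8.6207) ≈ 18.71 dB
∠G = 0.00° − 90.00° = -90.00°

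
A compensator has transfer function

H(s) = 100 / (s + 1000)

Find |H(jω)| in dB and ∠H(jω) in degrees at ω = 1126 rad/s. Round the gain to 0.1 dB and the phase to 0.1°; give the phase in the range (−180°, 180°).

At s = jω = j1126:
pole (s+1000): 1000 + j1126 → |·| = √(1000²+1126²) = √2267876 ≈ 1505.9, ∠ = arctan(1126/1000) ≈ 48.39°
|H| = 100 / 1505.9 ≈ 0.066405
Gain = 20 log₁₀(0.066405) ≈ -23.56 dB
∠H = 0.00° − 48.39° = -48.39°

-23.6 dB, -48.4°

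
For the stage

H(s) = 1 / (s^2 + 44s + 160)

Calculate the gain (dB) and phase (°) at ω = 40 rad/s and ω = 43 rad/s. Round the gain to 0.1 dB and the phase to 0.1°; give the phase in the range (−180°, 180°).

ω = 40: -67.1 dB, -129.3°; ω = 43: -68.1 dB, -131.8°

Substitute s = j40:
Numerator: 1 = 1 + j0
Denominator: (j40)^2 + 44(j40) + 160 = -1440 + j1760
|N| = √(1² + 0²) ≈ 1, ∠N ≈ 0.00°
|D| = √(1440² + 1760²) ≈ 2274, ∠D ≈ 129.29°
|H| = 1 / 2274 ≈ 0.00043975
Gain = 20 log₁₀(0.00043975) ≈ -67.14 dB
∠H = 0.00° − 129.29° = -129.29°

Substitute s = j43:
Numerator: 1 = 1 + j0
Denominator: (j43)^2 + 44(j43) + 160 = -1689 + j1892
|N| = √(1² + 0²) ≈ 1, ∠N ≈ 0.00°
|D| = √(1689² + 1892²) ≈ 2536.2, ∠D ≈ 131.76°
|H| = 1 / 2536.2 ≈ 0.00039429
Gain = 20 log₁₀(0.00039429) ≈ -68.08 dB
∠H = 0.00° − 131.76° = -131.76°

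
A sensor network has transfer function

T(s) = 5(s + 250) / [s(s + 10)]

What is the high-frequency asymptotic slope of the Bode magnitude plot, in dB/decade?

Each pole contributes −20 dB/decade at high frequency; each zero contributes +20 dB/decade.
Net: 1 zero(s) − 2 pole(s) → -20 dB/decade.

-20 dB/decade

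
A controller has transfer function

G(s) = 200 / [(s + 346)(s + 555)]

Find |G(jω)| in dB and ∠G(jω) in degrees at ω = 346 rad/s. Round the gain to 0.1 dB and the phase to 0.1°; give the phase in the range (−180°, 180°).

-64.1 dB, -76.9°

At s = jω = j346:
pole (s+346): 346 + j346 → |·| = √(346²+346²) = √239432 ≈ 489.32, ∠ = arctan(346/346) ≈ 45.00°
pole (s+555): 555 + j346 → |·| = √(555²+346²) = √427741 ≈ 654.02, ∠ = arctan(346/555) ≈ 31.94°
|G| = 200 / 3.2003e+05 ≈ 0.00062494
Gain = 20 log₁₀(0.00062494) ≈ -64.08 dB
∠G = 0.00° − 76.94° = -76.94°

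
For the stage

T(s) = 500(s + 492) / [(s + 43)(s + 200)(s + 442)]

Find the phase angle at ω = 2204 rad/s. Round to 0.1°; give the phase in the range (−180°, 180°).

-174.9°

At s = jω = j2204:
zero (s+492): 492 + j2204 → |·| = √(492²+2204²) = √5099680 ≈ 2258.2, ∠ = arctan(2204/492) ≈ 77.42°
pole (s+43): 43 + j2204 → |·| = √(43²+2204²) = √4859465 ≈ 2204.4, ∠ = arctan(2204/43) ≈ 88.88°
pole (s+200): 200 + j2204 → |·| = √(200²+2204²) = √4897616 ≈ 2213.1, ∠ = arctan(2204/200) ≈ 84.81°
pole (s+442): 442 + j2204 → |·| = √(442²+2204²) = √5052980 ≈ 2247.9, ∠ = arctan(2204/442) ≈ 78.66°
∠T = 77.42° − 252.35° = -174.93°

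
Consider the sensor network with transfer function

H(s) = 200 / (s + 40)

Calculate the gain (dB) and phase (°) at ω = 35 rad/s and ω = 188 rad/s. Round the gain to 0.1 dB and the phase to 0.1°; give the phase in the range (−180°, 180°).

ω = 35: 11.5 dB, -41.2°; ω = 188: 0.3 dB, -78.0°

At s = jω = j35:
pole (s+40): 40 + j35 → |·| = √(40²+35²) = √2825 ≈ 53.151, ∠ = arctan(35/40) ≈ 41.19°
|H| = 200 / 53.151 ≈ 3.7629
Gain = 20 log₁₀(3.7629) ≈ 11.51 dB
∠H = 0.00° − 41.19° = -41.19°

At s = jω = j188:
pole (s+40): 40 + j188 → |·| = √(40²+188²) = √36944 ≈ 192.21, ∠ = arctan(188/40) ≈ 77.99°
|H| = 200 / 192.21 ≈ 1.0405
Gain = 20 log₁₀(1.0405) ≈ 0.34 dB
∠H = 0.00° − 77.99° = -77.99°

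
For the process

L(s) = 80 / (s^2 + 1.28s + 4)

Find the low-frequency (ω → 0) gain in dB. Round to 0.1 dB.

26.0 dB

L(0) = 80 / 4 = 20
20 log₁₀(20) ≈ 26.02 dB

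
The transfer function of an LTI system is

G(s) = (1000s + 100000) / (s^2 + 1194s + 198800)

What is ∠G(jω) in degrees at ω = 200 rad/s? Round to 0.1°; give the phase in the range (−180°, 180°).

7.1°

Substitute s = j200:
Numerator: 1000(j200) + 100000 = 100000 + j200000
Denominator: (j200)^2 + 1194(j200) + 198800 = 158800 + j238800
|N| = √(100000² + 200000²) ≈ 2.2361e+05, ∠N ≈ 63.43°
|D| = √(158800² + 238800²) ≈ 2.8678e+05, ∠D ≈ 56.38°
∠G = 63.43° − 56.38° = 7.05°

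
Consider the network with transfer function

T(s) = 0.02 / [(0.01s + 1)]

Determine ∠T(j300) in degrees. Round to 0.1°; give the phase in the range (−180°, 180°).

At ω = 300 rad/s:
pole (1 + j300·0.01) = 1 + j3 → |·| ≈ 3.1623, ∠ ≈ 71.57°
∠T = (0°) − (71.57°) = -71.57°

-71.6°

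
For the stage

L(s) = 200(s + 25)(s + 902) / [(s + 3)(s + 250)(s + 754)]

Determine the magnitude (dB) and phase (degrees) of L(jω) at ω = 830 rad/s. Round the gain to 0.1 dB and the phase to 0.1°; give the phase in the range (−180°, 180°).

At s = jω = j830:
zero (s+25): 25 + j830 → |·| = √(25²+830²) = √689525 ≈ 830.38, ∠ = arctan(830/25) ≈ 88.27°
zero (s+902): 902 + j830 → |·| = √(902²+830²) = √1502504 ≈ 1225.8, ∠ = arctan(830/902) ≈ 42.62°
pole (s+3): 3 + j830 → |·| = √(3²+830²) = √688909 ≈ 830.01, ∠ = arctan(830/3) ≈ 89.79°
pole (s+250): 250 + j830 → |·| = √(250²+830²) = √751400 ≈ 866.83, ∠ = arctan(830/250) ≈ 73.24°
pole (s+754): 754 + j830 → |·| = √(754²+830²) = √1257416 ≈ 1121.3, ∠ = arctan(830/754) ≈ 47.75°
|L| = 200 · 1.0179e+06 / 8.0675e+08 ≈ 0.25235
Gain = 20 log₁₀(0.25235) ≈ -11.96 dB
∠L = 130.89° − 210.78° = -79.89°

-12.0 dB, -79.9°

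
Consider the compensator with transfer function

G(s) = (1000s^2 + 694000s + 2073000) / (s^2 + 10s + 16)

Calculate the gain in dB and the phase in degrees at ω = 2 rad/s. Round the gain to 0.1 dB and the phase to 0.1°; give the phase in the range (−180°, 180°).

Substitute s = j2:
Numerator: 1000(j2)^2 + 694000(j2) + 2073000 = 2069000 + j1388000
Denominator: (j2)^2 + 10(j2) + 16 = 12 + j20
|N| = √(2069000² + 1388000²) ≈ 2.4914e+06, ∠N ≈ 33.86°
|D| = √(12² + 20²) ≈ 23.324, ∠D ≈ 59.04°
|G| = 2.4914e+06 / 23.324 ≈ 1.0682e+05
Gain = 20 log₁₀(1.0682e+05) ≈ 100.57 dB
∠G = 33.86° − 59.04° = -25.18°

100.6 dB, -25.2°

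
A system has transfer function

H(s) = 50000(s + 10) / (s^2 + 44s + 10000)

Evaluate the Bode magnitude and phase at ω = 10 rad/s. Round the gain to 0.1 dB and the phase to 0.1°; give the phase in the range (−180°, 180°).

37.1 dB, 42.5°

At s = jω = j10:
zero (s+10): 10 + j10 → |·| = √(10²+10²) = √200 ≈ 14.142, ∠ = arctan(10/10) ≈ 45.00°
quadratic: (j10)² + 44·j10 + 10000 = 9900 + j440 → |·| ≈ 9909.8, ∠ ≈ 2.54°
|H| = 50000 · 14.142 / 9909.8 ≈ 71.354
Gain = 20 log₁₀(71.354) ≈ 37.07 dB
∠H = 45.00° − 2.54° = 42.46°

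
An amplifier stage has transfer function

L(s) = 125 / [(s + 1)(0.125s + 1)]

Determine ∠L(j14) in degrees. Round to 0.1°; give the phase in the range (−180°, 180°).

-146.2°

At ω = 14 rad/s:
pole (1 + j14·1) = 1 + j14 → |·| ≈ 14.036, ∠ ≈ 85.91°
pole (1 + j14·0.125) = 1 + j1.75 → |·| ≈ 2.0156, ∠ ≈ 60.26°
∠L = (0°) − (85.91° + 60.26°) = -146.17°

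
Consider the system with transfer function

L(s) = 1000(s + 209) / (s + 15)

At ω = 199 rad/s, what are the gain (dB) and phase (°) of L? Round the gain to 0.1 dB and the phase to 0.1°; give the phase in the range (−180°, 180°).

63.2 dB, -42.1°

At s = jω = j199:
zero (s+209): 209 + j199 → |·| = √(209²+199²) = √83282 ≈ 288.59, ∠ = arctan(199/209) ≈ 43.60°
pole (s+15): 15 + j199 → |·| = √(15²+199²) = √39826 ≈ 199.56, ∠ = arctan(199/15) ≈ 85.69°
|L| = 1000 · 288.59 / 199.56 ≈ 1446.1
Gain = 20 log₁₀(1446.1) ≈ 63.20 dB
∠L = 43.60° − 85.69° = -42.09°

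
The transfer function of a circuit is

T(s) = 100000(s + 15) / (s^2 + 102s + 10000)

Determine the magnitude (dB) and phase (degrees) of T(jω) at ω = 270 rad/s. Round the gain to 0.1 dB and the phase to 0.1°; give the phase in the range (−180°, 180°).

At s = jω = j270:
zero (s+15): 15 + j270 → |·| = √(15²+270²) = √73125 ≈ 270.42, ∠ = arctan(270/15) ≈ 86.82°
quadratic: (j270)² + 102·j270 + 10000 = -62900 + j27540 → |·| ≈ 68665, ∠ ≈ 156.35°
|T| = 100000 · 270.42 / 68665 ≈ 393.83
Gain = 20 log₁₀(393.83) ≈ 51.91 dB
∠T = 86.82° − 156.35° = -69.53°

51.9 dB, -69.5°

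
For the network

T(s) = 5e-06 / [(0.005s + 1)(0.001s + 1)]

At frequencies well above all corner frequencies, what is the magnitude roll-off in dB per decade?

Each pole contributes −20 dB/decade at high frequency; each zero contributes +20 dB/decade.
Net: 0 zero(s) − 2 pole(s) → -40 dB/decade.

-40 dB/decade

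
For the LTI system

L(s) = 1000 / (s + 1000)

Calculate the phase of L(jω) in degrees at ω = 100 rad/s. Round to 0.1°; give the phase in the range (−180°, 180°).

-5.7°

Substitute s = j100:
Numerator: 1000 = 1000 + j0
Denominator: (j100) + 1000 = 1000 + j100
|N| = √(1000² + 0²) ≈ 1000, ∠N ≈ 0.00°
|D| = √(1000² + 100²) ≈ 1005, ∠D ≈ 5.71°
∠L = 0.00° − 5.71° = -5.71°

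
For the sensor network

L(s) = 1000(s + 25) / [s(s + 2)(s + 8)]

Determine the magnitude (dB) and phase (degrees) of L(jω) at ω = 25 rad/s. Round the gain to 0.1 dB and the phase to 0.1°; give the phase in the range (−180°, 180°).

6.6 dB, 157.3°

At s = jω = j25:
zero (s+25): 25 + j25 → |·| = √(25²+25²) = √1250 ≈ 35.355, ∠ = arctan(25/25) ≈ 45.00°
pole (s+2): 2 + j25 → |·| = √(2²+25²) = √629 ≈ 25.08, ∠ = arctan(25/2) ≈ 85.43°
pole (s+8): 8 + j25 → |·| = √(8²+25²) = √689 ≈ 26.249, ∠ = arctan(25/8) ≈ 72.26°
pole at origin: |s| = 25, ∠ = 90.00° (in denominator)
|L| = 1000 · 35.355 / 16458 ≈ 2.1482
Gain = 20 log₁₀(2.1482) ≈ 6.64 dB
∠L = 45.00° − 247.69° = -202.69° ≡ 157.31° (principal value)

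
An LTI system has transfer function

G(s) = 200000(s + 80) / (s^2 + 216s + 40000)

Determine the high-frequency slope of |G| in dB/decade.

Each pole contributes −20 dB/decade at high frequency; each zero contributes +20 dB/decade.
Net: 1 zero(s) − 2 pole(s) → -20 dB/decade.

-20 dB/decade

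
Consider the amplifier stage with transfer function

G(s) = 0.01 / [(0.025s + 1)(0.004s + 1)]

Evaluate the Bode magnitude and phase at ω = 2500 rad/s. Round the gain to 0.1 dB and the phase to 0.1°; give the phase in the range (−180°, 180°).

At ω = 2500 rad/s:
pole (1 + j2500·0.025) = 1 + j62.5 → |·| ≈ 62.508, ∠ ≈ 89.08°
pole (1 + j2500·0.004) = 1 + j10 → |·| ≈ 10.05, ∠ ≈ 84.29°
|G| = 0.01 · 1 / (62.508 · 10.05) ≈ 1.5918e-05
Gain = 20 log₁₀(1.5918e-05) ≈ -95.96 dB
∠G = (0°) − (89.08° + 84.29°) = -173.37°

-96.0 dB, -173.4°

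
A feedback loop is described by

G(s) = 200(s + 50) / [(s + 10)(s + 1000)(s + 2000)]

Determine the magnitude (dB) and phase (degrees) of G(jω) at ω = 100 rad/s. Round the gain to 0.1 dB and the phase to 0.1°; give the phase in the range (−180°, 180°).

At s = jω = j100:
zero (s+50): 50 + j100 → |·| = √(50²+100²) = √12500 ≈ 111.8, ∠ = arctan(100/50) ≈ 63.43°
pole (s+10): 10 + j100 → |·| = √(10²+100²) = √10100 ≈ 100.5, ∠ = arctan(100/10) ≈ 84.29°
pole (s+1000): 1000 + j100 → |·| = √(1000²+100²) = √1010000 ≈ 1005, ∠ = arctan(100/1000) ≈ 5.71°
pole (s+2000): 2000 + j100 → |·| = √(2000²+100²) = √4010000 ≈ 2002.5, ∠ = arctan(100/2000) ≈ 2.86°
|G| = 200 · 111.8 / 2.0226e+08 ≈ 0.00011055
Gain = 20 log₁₀(0.00011055) ≈ -79.13 dB
∠G = 63.43° − 92.86° = -29.43°

-79.1 dB, -29.4°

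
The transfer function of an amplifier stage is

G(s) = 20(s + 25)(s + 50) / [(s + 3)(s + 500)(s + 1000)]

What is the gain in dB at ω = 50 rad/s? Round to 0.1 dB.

-50.1 dB

At s = jω = j50:
zero (s+25): 25 + j50 → |·| = √(25²+50²) = √3125 ≈ 55.902, ∠ = arctan(50/25) ≈ 63.43°
zero (s+50): 50 + j50 → |·| = √(50²+50²) = √5000 ≈ 70.711, ∠ = arctan(50/50) ≈ 45.00°
pole (s+3): 3 + j50 → |·| = √(3²+50²) = √2509 ≈ 50.09, ∠ = arctan(50/3) ≈ 86.57°
pole (s+500): 500 + j50 → |·| = √(500²+50²) = √252500 ≈ 502.49, ∠ = arctan(50/500) ≈ 5.71°
pole (s+1000): 1000 + j50 → |·| = √(1000²+50²) = √1002500 ≈ 1001.2, ∠ = arctan(50/1000) ≈ 2.86°
|G| = 20 · 3952.9 / 2.52e+07 ≈ 0.0031372
Gain = 20 log₁₀(0.0031372) ≈ -50.07 dB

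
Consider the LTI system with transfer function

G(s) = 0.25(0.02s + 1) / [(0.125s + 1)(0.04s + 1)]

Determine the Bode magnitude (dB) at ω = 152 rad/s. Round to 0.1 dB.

At ω = 152 rad/s:
zero (1 + j152·0.02) = 1 + j3.04 → |·| ≈ 3.2002, ∠ ≈ 71.79°
pole (1 + j152·0.125) = 1 + j19 → |·| ≈ 19.026, ∠ ≈ 86.99°
pole (1 + j152·0.04) = 1 + j6.08 → |·| ≈ 6.1617, ∠ ≈ 80.66°
|G| = 0.25 · 3.2002 / (19.026 · 6.1617) ≈ 0.0068245
Gain = 20 log₁₀(0.0068245) ≈ -43.32 dB

-43.3 dB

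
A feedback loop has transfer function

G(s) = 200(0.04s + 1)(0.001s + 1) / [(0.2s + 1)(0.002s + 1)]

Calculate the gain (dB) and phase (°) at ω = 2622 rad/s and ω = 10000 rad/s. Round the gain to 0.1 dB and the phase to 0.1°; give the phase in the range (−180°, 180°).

At ω = 2622 rad/s:
zero (1 + j2622·0.04) = 1 + j104.88 → |·| ≈ 104.88, ∠ ≈ 89.45°
zero (1 + j2622·0.001) = 1 + j2.622 → |·| ≈ 2.8062, ∠ ≈ 69.12°
pole (1 + j2622·0.2) = 1 + j524.4 → |·| ≈ 524.4, ∠ ≈ 89.89°
pole (1 + j2622·0.002) = 1 + j5.244 → |·| ≈ 5.3385, ∠ ≈ 79.20°
|G| = 200 · 104.88 · 2.8062 / (524.4 · 5.3385) ≈ 21.026
Gain = 20 log₁₀(21.026) ≈ 26.46 dB
∠G = (89.45° + 69.12°) − (89.89° + 79.20°) = -10.52°

At ω = 10000 rad/s:
zero (1 + j10000·0.04) = 1 + j400 → |·| ≈ 400, ∠ ≈ 89.86°
zero (1 + j10000·0.001) = 1 + j10 → |·| ≈ 10.05, ∠ ≈ 84.29°
pole (1 + j10000·0.2) = 1 + j2000 → |·| ≈ 2000, ∠ ≈ 89.97°
pole (1 + j10000·0.002) = 1 + j20 → |·| ≈ 20.025, ∠ ≈ 87.14°
|G| = 200 · 400 · 10.05 / (2000 · 20.025) ≈ 20.075
Gain = 20 log₁₀(20.075) ≈ 26.05 dB
∠G = (89.86° + 84.29°) − (89.97° + 87.14°) = -2.96°

ω = 2622: 26.5 dB, -10.5°; ω = 10000: 26.1 dB, -3.0°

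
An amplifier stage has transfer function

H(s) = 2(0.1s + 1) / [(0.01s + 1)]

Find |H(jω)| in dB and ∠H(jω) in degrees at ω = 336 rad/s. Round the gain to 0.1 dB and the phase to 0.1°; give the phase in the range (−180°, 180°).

25.7 dB, 14.9°

At ω = 336 rad/s:
zero (1 + j336·0.1) = 1 + j33.6 → |·| ≈ 33.615, ∠ ≈ 88.30°
pole (1 + j336·0.01) = 1 + j3.36 → |·| ≈ 3.5057, ∠ ≈ 73.43°
|H| = 2 · 33.615 / (3.5057) ≈ 19.177
Gain = 20 log₁₀(19.177) ≈ 25.66 dB
∠H = (88.30°) − (73.43°) = 14.87°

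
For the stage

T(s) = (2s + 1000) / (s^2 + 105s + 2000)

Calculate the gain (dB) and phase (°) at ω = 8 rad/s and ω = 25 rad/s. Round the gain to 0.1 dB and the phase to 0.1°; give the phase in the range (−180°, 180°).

ω = 8: -6.5 dB, -22.5°; ω = 25: -9.4 dB, -59.5°

Substitute s = j8:
Numerator: 2(j8) + 1000 = 1000 + j16
Denominator: (j8)^2 + 105(j8) + 2000 = 1936 + j840
|N| = √(1000² + 16²) ≈ 1000.1, ∠N ≈ 0.92°
|D| = √(1936² + 840²) ≈ 2110.4, ∠D ≈ 23.46°
|T| = 1000.1 / 2110.4 ≈ 0.47389
Gain = 20 log₁₀(0.47389) ≈ -6.49 dB
∠T = 0.92° − 23.46° = -22.54°

Substitute s = j25:
Numerator: 2(j25) + 1000 = 1000 + j50
Denominator: (j25)^2 + 105(j25) + 2000 = 1375 + j2625
|N| = √(1000² + 50²) ≈ 1001.2, ∠N ≈ 2.86°
|D| = √(1375² + 2625²) ≈ 2963.3, ∠D ≈ 62.35°
|T| = 1001.2 / 2963.3 ≈ 0.33787
Gain = 20 log₁₀(0.33787) ≈ -9.43 dB
∠T = 2.86° − 62.35° = -59.49°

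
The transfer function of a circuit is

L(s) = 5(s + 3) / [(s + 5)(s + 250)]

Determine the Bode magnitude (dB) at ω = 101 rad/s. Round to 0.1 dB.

-34.6 dB

At s = jω = j101:
zero (s+3): 3 + j101 → |·| = √(3²+101²) = √10210 ≈ 101.04, ∠ = arctan(101/3) ≈ 88.30°
pole (s+5): 5 + j101 → |·| = √(5²+101²) = √10226 ≈ 101.12, ∠ = arctan(101/5) ≈ 87.17°
pole (s+250): 250 + j101 → |·| = √(250²+101²) = √72701 ≈ 269.63, ∠ = arctan(101/250) ≈ 22.00°
|L| = 5 · 101.04 / 27265 ≈ 0.018529
Gain = 20 log₁₀(0.018529) ≈ -34.64 dB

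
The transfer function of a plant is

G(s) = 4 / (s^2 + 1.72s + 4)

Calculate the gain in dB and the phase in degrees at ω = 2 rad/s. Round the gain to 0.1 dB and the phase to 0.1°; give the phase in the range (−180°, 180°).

1.3 dB, -90.0°

At s = jω = j2:
quadratic: (j2)² + 1.72·j2 + 4 = 0 + j3.44 → |·| ≈ 3.44, ∠ ≈ 90.00°
|G| = 4 / 3.44 ≈ 1.1628
Gain = 20 log₁₀(1.1628) ≈ 1.31 dB
∠G = 0.00° − 90.00° = -90.00°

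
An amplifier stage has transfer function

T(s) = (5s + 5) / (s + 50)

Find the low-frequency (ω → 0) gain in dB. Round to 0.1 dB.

-20.0 dB

T(0) = 5 / 50 = 0.1
20 log₁₀(0.1) ≈ -20.00 dB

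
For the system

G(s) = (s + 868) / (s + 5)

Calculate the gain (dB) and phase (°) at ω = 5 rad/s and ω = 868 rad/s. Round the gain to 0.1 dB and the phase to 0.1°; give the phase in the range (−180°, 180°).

ω = 5: 41.8 dB, -44.7°; ω = 868: 3.0 dB, -44.7°

Substitute s = j5:
Numerator: (j5) + 868 = 868 + j5
Denominator: (j5) + 5 = 5 + j5
|N| = √(868² + 5²) ≈ 868.01, ∠N ≈ 0.33°
|D| = √(5² + 5²) ≈ 7.0711, ∠D ≈ 45.00°
|G| = 868.01 / 7.0711 ≈ 122.75
Gain = 20 log₁₀(122.75) ≈ 41.78 dB
∠G = 0.33° − 45.00° = -44.67°

Substitute s = j868:
Numerator: (j868) + 868 = 868 + j868
Denominator: (j868) + 5 = 5 + j868
|N| = √(868² + 868²) ≈ 1227.5, ∠N ≈ 45.00°
|D| = √(5² + 868²) ≈ 868.01, ∠D ≈ 89.67°
|G| = 1227.5 / 868.01 ≈ 1.4142
Gain = 20 log₁₀(1.4142) ≈ 3.01 dB
∠G = 45.00° − 89.67° = -44.67°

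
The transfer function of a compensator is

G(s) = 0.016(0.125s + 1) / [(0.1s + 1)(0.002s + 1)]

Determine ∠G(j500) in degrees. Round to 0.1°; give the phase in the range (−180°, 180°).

-44.8°

At ω = 500 rad/s:
zero (1 + j500·0.125) = 1 + j62.5 → |·| ≈ 62.508, ∠ ≈ 89.08°
pole (1 + j500·0.1) = 1 + j50 → |·| ≈ 50.01, ∠ ≈ 88.85°
pole (1 + j500·0.002) = 1 + j1 → |·| ≈ 1.4142, ∠ ≈ 45.00°
∠G = (89.08°) − (88.85° + 45.00°) = -44.77°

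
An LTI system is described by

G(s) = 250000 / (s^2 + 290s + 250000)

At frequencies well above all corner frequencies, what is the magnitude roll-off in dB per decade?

Each pole contributes −20 dB/decade at high frequency; each zero contributes +20 dB/decade.
Net: 0 zero(s) − 2 pole(s) → -40 dB/decade.

-40 dB/decade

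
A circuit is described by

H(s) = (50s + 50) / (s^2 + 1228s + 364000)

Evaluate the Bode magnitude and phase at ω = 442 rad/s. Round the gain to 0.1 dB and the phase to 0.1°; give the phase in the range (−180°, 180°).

-28.2 dB, 17.1°

Substitute s = j442:
Numerator: 50(j442) + 50 = 50 + j22100
Denominator: (j442)^2 + 1228(j442) + 364000 = 168636 + j542776
|N| = √(50² + 22100²) ≈ 22100, ∠N ≈ 89.87°
|D| = √(168636² + 542776²) ≈ 5.6837e+05, ∠D ≈ 72.74°
|H| = 22100 / 5.6837e+05 ≈ 0.038883
Gain = 20 log₁₀(0.038883) ≈ -28.20 dB
∠H = 89.87° − 72.74° = 17.13°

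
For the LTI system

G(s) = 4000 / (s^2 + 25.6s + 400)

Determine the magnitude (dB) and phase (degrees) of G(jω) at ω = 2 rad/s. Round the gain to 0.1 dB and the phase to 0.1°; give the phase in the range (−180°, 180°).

At s = jω = j2:
quadratic: (j2)² + 25.6·j2 + 400 = 396 + j51.2 → |·| ≈ 399.3, ∠ ≈ 7.37°
|G| = 4000 / 399.3 ≈ 10.018
Gain = 20 log₁₀(10.018) ≈ 20.02 dB
∠G = 0.00° − 7.37° = -7.37°

20.0 dB, -7.4°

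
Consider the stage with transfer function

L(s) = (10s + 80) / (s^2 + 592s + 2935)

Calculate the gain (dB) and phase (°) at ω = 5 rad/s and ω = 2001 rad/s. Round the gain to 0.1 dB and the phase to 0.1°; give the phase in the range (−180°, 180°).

ω = 5: -32.9 dB, -13.5°; ω = 2001: -46.4 dB, -73.7°

Substitute s = j5:
Numerator: 10(j5) + 80 = 80 + j50
Denominator: (j5)^2 + 592(j5) + 2935 = 2910 + j2960
|N| = √(80² + 50²) ≈ 94.34, ∠N ≈ 32.01°
|D| = √(2910² + 2960²) ≈ 4150.9, ∠D ≈ 45.49°
|L| = 94.34 / 4150.9 ≈ 0.022728
Gain = 20 log₁₀(0.022728) ≈ -32.87 dB
∠L = 32.01° − 45.49° = -13.48°

Substitute s = j2001:
Numerator: 10(j2001) + 80 = 80 + j20010
Denominator: (j2001)^2 + 592(j2001) + 2935 = -4001066 + j1184592
|N| = √(80² + 20010²) ≈ 20010, ∠N ≈ 89.77°
|D| = √(4001066² + 1184592²) ≈ 4.1727e+06, ∠D ≈ 163.51°
|L| = 20010 / 4.1727e+06 ≈ 0.0047955
Gain = 20 log₁₀(0.0047955) ≈ -46.38 dB
∠L = 89.77° − 163.51° = -73.74°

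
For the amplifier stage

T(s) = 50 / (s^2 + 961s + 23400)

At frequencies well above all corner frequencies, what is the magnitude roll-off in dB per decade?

-40 dB/decade

Each pole contributes −20 dB/decade at high frequency; each zero contributes +20 dB/decade.
Net: 0 zero(s) − 2 pole(s) → -40 dB/decade.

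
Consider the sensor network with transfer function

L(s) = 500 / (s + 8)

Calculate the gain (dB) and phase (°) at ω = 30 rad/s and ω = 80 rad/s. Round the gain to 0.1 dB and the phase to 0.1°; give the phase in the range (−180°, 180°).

Substitute s = j30:
Numerator: 500 = 500 + j0
Denominator: (j30) + 8 = 8 + j30
|N| = √(500² + 0²) ≈ 500, ∠N ≈ 0.00°
|D| = √(8² + 30²) ≈ 31.048, ∠D ≈ 75.07°
|L| = 500 / 31.048 ≈ 16.104
Gain = 20 log₁₀(16.104) ≈ 24.14 dB
∠L = 0.00° − 75.07° = -75.07°

Substitute s = j80:
Numerator: 500 = 500 + j0
Denominator: (j80) + 8 = 8 + j80
|N| = √(500² + 0²) ≈ 500, ∠N ≈ 0.00°
|D| = √(8² + 80²) ≈ 80.399, ∠D ≈ 84.29°
|L| = 500 / 80.399 ≈ 6.219
Gain = 20 log₁₀(6.219) ≈ 15.87 dB
∠L = 0.00° − 84.29° = -84.29°

ω = 30: 24.1 dB, -75.1°; ω = 80: 15.9 dB, -84.3°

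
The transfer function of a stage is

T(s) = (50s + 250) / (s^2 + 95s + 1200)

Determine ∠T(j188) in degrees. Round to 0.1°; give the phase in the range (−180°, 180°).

Substitute s = j188:
Numerator: 50(j188) + 250 = 250 + j9400
Denominator: (j188)^2 + 95(j188) + 1200 = -34144 + j17860
|N| = √(250² + 9400²) ≈ 9403.3, ∠N ≈ 88.48°
|D| = √(34144² + 17860²) ≈ 38533, ∠D ≈ 152.39°
∠T = 88.48° − 152.39° = -63.91°

-63.9°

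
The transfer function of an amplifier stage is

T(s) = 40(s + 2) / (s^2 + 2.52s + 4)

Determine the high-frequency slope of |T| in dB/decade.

-20 dB/decade

Each pole contributes −20 dB/decade at high frequency; each zero contributes +20 dB/decade.
Net: 1 zero(s) − 2 pole(s) → -20 dB/decade.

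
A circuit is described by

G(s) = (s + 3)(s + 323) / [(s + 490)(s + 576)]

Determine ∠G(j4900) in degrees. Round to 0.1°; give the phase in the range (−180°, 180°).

At s = jω = j4900:
zero (s+3): 3 + j4900 → |·| = √(3²+4900²) = √24010009 ≈ 4900, ∠ = arctan(4900/3) ≈ 89.96°
zero (s+323): 323 + j4900 → |·| = √(323²+4900²) = √24114329 ≈ 4910.6, ∠ = arctan(4900/323) ≈ 86.23°
pole (s+490): 490 + j4900 → |·| = √(490²+4900²) = √24250100 ≈ 4924.4, ∠ = arctan(4900/490) ≈ 84.29°
pole (s+576): 576 + j4900 → |·| = √(576²+4900²) = √24341776 ≈ 4933.7, ∠ = arctan(4900/576) ≈ 83.30°
∠G = 176.19° − 167.59° = 8.60°

8.6°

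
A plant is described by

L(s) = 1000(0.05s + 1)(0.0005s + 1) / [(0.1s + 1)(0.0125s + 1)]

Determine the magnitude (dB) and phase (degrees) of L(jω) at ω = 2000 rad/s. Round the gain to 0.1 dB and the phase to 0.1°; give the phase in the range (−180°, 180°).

29.0 dB, -43.0°

At ω = 2000 rad/s:
zero (1 + j2000·0.05) = 1 + j100 → |·| ≈ 100, ∠ ≈ 89.43°
zero (1 + j2000·0.0005) = 1 + j1 → |·| ≈ 1.4142, ∠ ≈ 45.00°
pole (1 + j2000·0.1) = 1 + j200 → |·| ≈ 200, ∠ ≈ 89.71°
pole (1 + j2000·0.0125) = 1 + j25 → |·| ≈ 25.02, ∠ ≈ 87.71°
|L| = 1000 · 100 · 1.4142 / (200 · 25.02) ≈ 28.261
Gain = 20 log₁₀(28.261) ≈ 29.02 dB
∠L = (89.43° + 45.00°) − (89.71° + 87.71°) = -42.99°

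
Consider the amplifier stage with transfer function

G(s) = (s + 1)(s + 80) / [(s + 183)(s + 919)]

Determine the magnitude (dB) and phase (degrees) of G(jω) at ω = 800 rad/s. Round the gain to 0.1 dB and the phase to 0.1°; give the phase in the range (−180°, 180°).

-3.8 dB, 56.1°

At s = jω = j800:
zero (s+1): 1 + j800 → |·| = √(1²+800²) = √640001 ≈ 800, ∠ = arctan(800/1) ≈ 89.93°
zero (s+80): 80 + j800 → |·| = √(80²+800²) = √646400 ≈ 803.99, ∠ = arctan(800/80) ≈ 84.29°
pole (s+183): 183 + j800 → |·| = √(183²+800²) = √673489 ≈ 820.66, ∠ = arctan(800/183) ≈ 77.12°
pole (s+919): 919 + j800 → |·| = √(919²+800²) = √1484561 ≈ 1218.4, ∠ = arctan(800/919) ≈ 41.04°
|G| = 1 · 6.4319e+05 / 9.9989e+05 ≈ 0.64326
Gain = 20 log₁₀(0.64326) ≈ -3.83 dB
∠G = 174.22° − 118.16° = 56.06°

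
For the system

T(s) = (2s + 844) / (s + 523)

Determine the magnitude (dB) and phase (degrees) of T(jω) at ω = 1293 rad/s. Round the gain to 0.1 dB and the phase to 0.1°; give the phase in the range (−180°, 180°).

5.8 dB, 3.9°

Substitute s = j1293:
Numerator: 2(j1293) + 844 = 844 + j2586
Denominator: (j1293) + 523 = 523 + j1293
|N| = √(844² + 2586²) ≈ 2720.2, ∠N ≈ 71.92°
|D| = √(523² + 1293²) ≈ 1394.8, ∠D ≈ 67.98°
|T| = 2720.2 / 1394.8 ≈ 1.9502
Gain = 20 log₁₀(1.9502) ≈ 5.80 dB
∠T = 71.92° − 67.98° = 3.94°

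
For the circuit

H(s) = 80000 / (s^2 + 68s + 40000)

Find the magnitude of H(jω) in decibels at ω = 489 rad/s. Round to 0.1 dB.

At s = jω = j489:
quadratic: (j489)² + 68·j489 + 40000 = -199121 + j33252 → |·| ≈ 2.0188e+05, ∠ ≈ 170.52°
|H| = 80000 / 2.0188e+05 ≈ 0.39628
Gain = 20 log₁₀(0.39628) ≈ -8.04 dB

-8.0 dB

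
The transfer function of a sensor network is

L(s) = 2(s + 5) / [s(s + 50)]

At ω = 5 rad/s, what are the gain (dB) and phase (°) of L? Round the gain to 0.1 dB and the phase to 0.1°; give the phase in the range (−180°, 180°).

At s = jω = j5:
zero (s+5): 5 + j5 → |·| = √(5²+5²) = √50 ≈ 7.0711, ∠ = arctan(5/5) ≈ 45.00°
pole (s+50): 50 + j5 → |·| = √(50²+5²) = √2525 ≈ 50.249, ∠ = arctan(5/50) ≈ 5.71°
pole at origin: |s| = 5, ∠ = 90.00° (in denominator)
|L| = 2 · 7.0711 / 251.25 ≈ 0.056287
Gain = 20 log₁₀(0.056287) ≈ -24.99 dB
∠L = 45.00° − 95.71° = -50.71°

-25.0 dB, -50.7°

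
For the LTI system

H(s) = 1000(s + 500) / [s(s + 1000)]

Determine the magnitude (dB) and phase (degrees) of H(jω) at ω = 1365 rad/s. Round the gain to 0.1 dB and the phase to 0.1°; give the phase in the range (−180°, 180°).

-4.0 dB, -73.9°

At s = jω = j1365:
zero (s+500): 500 + j1365 → |·| = √(500²+1365²) = √2113225 ≈ 1453.7, ∠ = arctan(1365/500) ≈ 69.88°
pole (s+1000): 1000 + j1365 → |·| = √(1000²+1365²) = √2863225 ≈ 1692.1, ∠ = arctan(1365/1000) ≈ 53.77°
pole at origin: |s| = 1365, ∠ = 90.00° (in denominator)
|H| = 1000 · 1453.7 / 2.3097e+06 ≈ 0.62939
Gain = 20 log₁₀(0.62939) ≈ -4.02 dB
∠H = 69.88° − 143.77° = -73.89°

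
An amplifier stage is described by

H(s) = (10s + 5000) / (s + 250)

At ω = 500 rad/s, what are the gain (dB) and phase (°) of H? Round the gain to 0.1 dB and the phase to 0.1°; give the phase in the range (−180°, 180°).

22.0 dB, -18.4°

Substitute s = j500:
Numerator: 10(j500) + 5000 = 5000 + j5000
Denominator: (j500) + 250 = 250 + j500
|N| = √(5000² + 5000²) ≈ 7071.1, ∠N ≈ 45.00°
|D| = √(250² + 500²) ≈ 559.02, ∠D ≈ 63.43°
|H| = 7071.1 / 559.02 ≈ 12.649
Gain = 20 log₁₀(12.649) ≈ 22.04 dB
∠H = 45.00° − 63.43° = -18.43°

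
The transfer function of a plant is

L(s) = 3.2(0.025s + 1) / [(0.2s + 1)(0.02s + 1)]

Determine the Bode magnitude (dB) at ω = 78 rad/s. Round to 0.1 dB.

-12.3 dB

At ω = 78 rad/s:
zero (1 + j78·0.025) = 1 + j1.95 → |·| ≈ 2.1915, ∠ ≈ 62.85°
pole (1 + j78·0.2) = 1 + j15.6 → |·| ≈ 15.632, ∠ ≈ 86.33°
pole (1 + j78·0.02) = 1 + j1.56 → |·| ≈ 1.853, ∠ ≈ 57.34°
|L| = 3.2 · 2.1915 / (15.632 · 1.853) ≈ 0.2421
Gain = 20 log₁₀(0.2421) ≈ -12.32 dB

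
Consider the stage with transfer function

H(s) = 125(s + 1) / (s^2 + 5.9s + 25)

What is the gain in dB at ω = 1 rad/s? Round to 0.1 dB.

17.1 dB

At s = jω = j1:
zero (s+1): 1 + j1 → |·| = √(1²+1²) = √2 ≈ 1.4142, ∠ = arctan(1/1) ≈ 45.00°
quadratic: (j1)² + 5.9·j1 + 25 = 24 + j5.9 → |·| ≈ 24.715, ∠ ≈ 13.81°
|H| = 125 · 1.4142 / 24.715 ≈ 7.1525
Gain = 20 log₁₀(7.1525) ≈ 17.09 dB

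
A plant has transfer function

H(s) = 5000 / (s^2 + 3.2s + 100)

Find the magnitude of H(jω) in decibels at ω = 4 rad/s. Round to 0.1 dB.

35.4 dB

At s = jω = j4:
quadratic: (j4)² + 3.2·j4 + 100 = 84 + j12.8 → |·| ≈ 84.97, ∠ ≈ 8.66°
|H| = 5000 / 84.97 ≈ 58.844
Gain = 20 log₁₀(58.844) ≈ 35.39 dB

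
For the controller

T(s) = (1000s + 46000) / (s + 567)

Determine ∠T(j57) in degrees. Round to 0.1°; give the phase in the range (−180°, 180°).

Substitute s = j57:
Numerator: 1000(j57) + 46000 = 46000 + j57000
Denominator: (j57) + 567 = 567 + j57
|N| = √(46000² + 57000²) ≈ 73246, ∠N ≈ 51.10°
|D| = √(567² + 57²) ≈ 569.86, ∠D ≈ 5.74°
∠T = 51.10° − 5.74° = 45.36°

45.4°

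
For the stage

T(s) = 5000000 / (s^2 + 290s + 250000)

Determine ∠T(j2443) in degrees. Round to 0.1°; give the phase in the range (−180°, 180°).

-172.9°

At s = jω = j2443:
quadratic: (j2443)² + 290·j2443 + 250000 = -5718249 + j708470 → |·| ≈ 5.762e+06, ∠ ≈ 172.94°
∠T = 0.00° − 172.94° = -172.94°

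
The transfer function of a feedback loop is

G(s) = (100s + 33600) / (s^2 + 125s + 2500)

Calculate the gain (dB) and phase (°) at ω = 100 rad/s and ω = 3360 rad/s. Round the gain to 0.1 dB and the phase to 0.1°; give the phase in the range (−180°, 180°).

Substitute s = j100:
Numerator: 100(j100) + 33600 = 33600 + j10000
Denominator: (j100)^2 + 125(j100) + 2500 = -7500 + j12500
|N| = √(33600² + 10000²) ≈ 35057, ∠N ≈ 16.57°
|D| = √(7500² + 12500²) ≈ 14577, ∠D ≈ 120.96°
|G| = 35057 / 14577 ≈ 2.405
Gain = 20 log₁₀(2.405) ≈ 7.62 dB
∠G = 16.57° − 120.96° = -104.39°

Substitute s = j3360:
Numerator: 100(j3360) + 33600 = 33600 + j336000
Denominator: (j3360)^2 + 125(j3360) + 2500 = -11287100 + j420000
|N| = √(33600² + 336000²) ≈ 3.3768e+05, ∠N ≈ 84.29°
|D| = √(11287100² + 420000²) ≈ 1.1295e+07, ∠D ≈ 177.87°
|G| = 3.3768e+05 / 1.1295e+07 ≈ 0.029896
Gain = 20 log₁₀(0.029896) ≈ -30.49 dB
∠G = 84.29° − 177.87° = -93.58°

ω = 100: 7.6 dB, -104.4°; ω = 3360: -30.5 dB, -93.6°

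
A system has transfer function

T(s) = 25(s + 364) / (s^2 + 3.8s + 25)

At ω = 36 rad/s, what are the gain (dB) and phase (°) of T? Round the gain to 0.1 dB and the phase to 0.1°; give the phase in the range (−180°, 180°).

17.1 dB, -168.2°

At s = jω = j36:
zero (s+364): 364 + j36 → |·| = √(364²+36²) = √133792 ≈ 365.78, ∠ = arctan(36/364) ≈ 5.65°
quadratic: (j36)² + 3.8·j36 + 25 = -1271 + j136.8 → |·| ≈ 1278.3, ∠ ≈ 173.86°
|T| = 25 · 365.78 / 1278.3 ≈ 7.1536
Gain = 20 log₁₀(7.1536) ≈ 17.09 dB
∠T = 5.65° − 173.86° = -168.21°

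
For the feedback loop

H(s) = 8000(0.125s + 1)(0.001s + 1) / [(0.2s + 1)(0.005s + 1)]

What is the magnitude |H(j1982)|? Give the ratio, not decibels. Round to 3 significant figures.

1.11e+03

At ω = 1982 rad/s:
zero (1 + j1982·0.125) = 1 + j247.75 → |·| ≈ 247.75, ∠ ≈ 89.77°
zero (1 + j1982·0.001) = 1 + j1.982 → |·| ≈ 2.22, ∠ ≈ 63.23°
pole (1 + j1982·0.2) = 1 + j396.4 → |·| ≈ 396.4, ∠ ≈ 89.86°
pole (1 + j1982·0.005) = 1 + j9.91 → |·| ≈ 9.9603, ∠ ≈ 84.24°
|H| = 8000 · 247.75 · 2.22 / (396.4 · 9.9603) ≈ 1114.4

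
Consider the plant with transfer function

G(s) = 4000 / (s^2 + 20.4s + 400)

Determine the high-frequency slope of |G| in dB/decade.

-40 dB/decade

Each pole contributes −20 dB/decade at high frequency; each zero contributes +20 dB/decade.
Net: 0 zero(s) − 2 pole(s) → -40 dB/decade.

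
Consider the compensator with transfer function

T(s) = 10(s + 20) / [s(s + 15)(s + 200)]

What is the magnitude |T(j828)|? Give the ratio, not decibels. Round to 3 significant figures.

1.42e-05

At s = jω = j828:
zero (s+20): 20 + j828 → |·| = √(20²+828²) = √685984 ≈ 828.24, ∠ = arctan(828/20) ≈ 88.62°
pole (s+15): 15 + j828 → |·| = √(15²+828²) = √685809 ≈ 828.14, ∠ = arctan(828/15) ≈ 88.96°
pole (s+200): 200 + j828 → |·| = √(200²+828²) = √725584 ≈ 851.81, ∠ = arctan(828/200) ≈ 76.42°
pole at origin: |s| = 828, ∠ = 90.00° (in denominator)
|T| = 10 · 828.24 / 5.8409e+08 ≈ 1.418e-05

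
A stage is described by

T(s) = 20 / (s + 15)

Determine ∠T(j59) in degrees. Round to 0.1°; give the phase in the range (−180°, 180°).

Substitute s = j59:
Numerator: 20 = 20 + j0
Denominator: (j59) + 15 = 15 + j59
|N| = √(20² + 0²) ≈ 20, ∠N ≈ 0.00°
|D| = √(15² + 59²) ≈ 60.877, ∠D ≈ 75.74°
∠T = 0.00° − 75.74° = -75.74°

-75.7°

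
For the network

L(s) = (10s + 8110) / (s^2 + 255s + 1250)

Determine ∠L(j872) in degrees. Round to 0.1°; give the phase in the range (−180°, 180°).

Substitute s = j872:
Numerator: 10(j872) + 8110 = 8110 + j8720
Denominator: (j872)^2 + 255(j872) + 1250 = -759134 + j222360
|N| = √(8110² + 8720²) ≈ 11908, ∠N ≈ 47.08°
|D| = √(759134² + 222360²) ≈ 7.9103e+05, ∠D ≈ 163.67°
∠L = 47.08° − 163.67° = -116.59°

-116.6°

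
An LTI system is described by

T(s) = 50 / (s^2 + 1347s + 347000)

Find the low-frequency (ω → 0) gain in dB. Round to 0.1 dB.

T(0) = 50 / 347000 ≈ 0.00014409
20 log₁₀(0.00014409) ≈ -76.83 dB

-76.8 dB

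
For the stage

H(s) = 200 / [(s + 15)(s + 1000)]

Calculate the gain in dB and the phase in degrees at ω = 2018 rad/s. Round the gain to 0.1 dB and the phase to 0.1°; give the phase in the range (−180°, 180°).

-87.1 dB, -153.2°

At s = jω = j2018:
pole (s+15): 15 + j2018 → |·| = √(15²+2018²) = √4072549 ≈ 2018.1, ∠ = arctan(2018/15) ≈ 89.57°
pole (s+1000): 1000 + j2018 → |·| = √(1000²+2018²) = √5072324 ≈ 2252.2, ∠ = arctan(2018/1000) ≈ 63.64°
|H| = 200 / 4.5452e+06 ≈ 4.4002e-05
Gain = 20 log₁₀(4.4002e-05) ≈ -87.13 dB
∠H = 0.00° − 153.21° = -153.21°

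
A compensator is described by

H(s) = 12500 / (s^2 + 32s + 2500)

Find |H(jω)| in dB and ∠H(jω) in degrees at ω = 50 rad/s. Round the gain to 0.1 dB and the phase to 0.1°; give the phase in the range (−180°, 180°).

At s = jω = j50:
quadratic: (j50)² + 32·j50 + 2500 = 0 + j1600 → |·| ≈ 1600, ∠ ≈ 90.00°
|H| = 12500 / 1600 ≈ 7.8125
Gain = 20 log₁₀(7.8125) ≈ 17.86 dB
∠H = 0.00° − 90.00° = -90.00°

17.9 dB, -90.0°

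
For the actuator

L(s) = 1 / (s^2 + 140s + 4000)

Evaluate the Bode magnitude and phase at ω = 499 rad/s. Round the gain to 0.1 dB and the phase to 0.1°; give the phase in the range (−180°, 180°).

Substitute s = j499:
Numerator: 1 = 1 + j0
Denominator: (j499)^2 + 140(j499) + 4000 = -245001 + j69860
|N| = √(1² + 0²) ≈ 1, ∠N ≈ 0.00°
|D| = √(245001² + 69860²) ≈ 2.5477e+05, ∠D ≈ 164.08°
|L| = 1 / 2.5477e+05 ≈ 3.9251e-06
Gain = 20 log₁₀(3.9251e-06) ≈ -108.12 dB
∠L = 0.00° − 164.08° = -164.08°

-108.1 dB, -164.1°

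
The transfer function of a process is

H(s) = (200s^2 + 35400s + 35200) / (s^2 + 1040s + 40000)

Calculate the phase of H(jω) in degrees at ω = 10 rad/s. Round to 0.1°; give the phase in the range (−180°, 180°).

72.9°

Substitute s = j10:
Numerator: 200(j10)^2 + 35400(j10) + 35200 = 15200 + j354000
Denominator: (j10)^2 + 1040(j10) + 40000 = 39900 + j10400
|N| = √(15200² + 354000²) ≈ 3.5433e+05, ∠N ≈ 87.54°
|D| = √(39900² + 10400²) ≈ 41233, ∠D ≈ 14.61°
∠H = 87.54° − 14.61° = 72.93°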